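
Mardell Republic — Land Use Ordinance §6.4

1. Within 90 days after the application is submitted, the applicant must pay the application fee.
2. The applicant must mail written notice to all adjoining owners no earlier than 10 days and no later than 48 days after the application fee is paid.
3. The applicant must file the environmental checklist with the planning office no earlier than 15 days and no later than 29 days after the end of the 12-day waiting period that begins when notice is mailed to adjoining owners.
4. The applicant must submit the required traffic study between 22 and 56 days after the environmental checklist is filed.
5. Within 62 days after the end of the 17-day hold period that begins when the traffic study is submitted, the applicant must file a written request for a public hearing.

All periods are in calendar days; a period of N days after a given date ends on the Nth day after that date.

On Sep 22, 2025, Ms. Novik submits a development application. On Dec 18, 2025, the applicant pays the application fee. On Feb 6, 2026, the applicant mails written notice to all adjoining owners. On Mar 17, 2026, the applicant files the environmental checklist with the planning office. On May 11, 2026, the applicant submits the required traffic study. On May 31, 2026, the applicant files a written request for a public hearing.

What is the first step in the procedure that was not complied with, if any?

Step 1: 90 days after Sep 22, 2025 (when the application is submitted) is Dec 21, 2025; Dec 18, 2025 is within that limit.
Step 2: the window is 10–48 days after Dec 18, 2025 (when the application fee is paid), so Dec 28, 2025 through Feb 4, 2026; done Feb 6, 2026 — 2 days after the window closed.

Step 2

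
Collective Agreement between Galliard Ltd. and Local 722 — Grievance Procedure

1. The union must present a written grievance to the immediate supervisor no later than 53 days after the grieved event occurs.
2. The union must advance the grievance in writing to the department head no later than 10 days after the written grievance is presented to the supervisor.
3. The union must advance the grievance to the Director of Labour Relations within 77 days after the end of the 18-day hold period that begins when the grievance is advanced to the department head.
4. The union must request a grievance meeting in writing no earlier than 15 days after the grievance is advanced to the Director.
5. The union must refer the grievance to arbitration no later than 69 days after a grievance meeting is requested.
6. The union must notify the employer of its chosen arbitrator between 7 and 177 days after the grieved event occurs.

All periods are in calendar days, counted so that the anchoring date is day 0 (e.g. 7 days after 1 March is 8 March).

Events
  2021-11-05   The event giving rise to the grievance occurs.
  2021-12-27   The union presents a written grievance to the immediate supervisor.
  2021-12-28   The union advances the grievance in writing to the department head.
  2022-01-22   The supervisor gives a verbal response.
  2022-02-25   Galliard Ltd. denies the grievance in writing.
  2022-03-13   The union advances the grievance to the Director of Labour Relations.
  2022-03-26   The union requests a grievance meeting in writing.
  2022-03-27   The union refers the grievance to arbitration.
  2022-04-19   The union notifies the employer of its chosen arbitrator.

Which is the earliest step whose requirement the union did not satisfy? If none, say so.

(1) due by 2021-11-05 + 53 days = 2021-12-28; done 2021-12-27 — timely.
(2) due by 2021-12-27 + 10 days = 2022-01-06; done 2021-12-28 — timely.
(3) due by 2022-01-15 + 77 days = 2022-04-02; done 2022-03-13 — timely.
(4) permitted from 2022-03-13 + 15 days = 2022-03-28 onward; 2022-03-26 is 2 days before the earliest permitted date.
Later steps need not be reached.

Step 4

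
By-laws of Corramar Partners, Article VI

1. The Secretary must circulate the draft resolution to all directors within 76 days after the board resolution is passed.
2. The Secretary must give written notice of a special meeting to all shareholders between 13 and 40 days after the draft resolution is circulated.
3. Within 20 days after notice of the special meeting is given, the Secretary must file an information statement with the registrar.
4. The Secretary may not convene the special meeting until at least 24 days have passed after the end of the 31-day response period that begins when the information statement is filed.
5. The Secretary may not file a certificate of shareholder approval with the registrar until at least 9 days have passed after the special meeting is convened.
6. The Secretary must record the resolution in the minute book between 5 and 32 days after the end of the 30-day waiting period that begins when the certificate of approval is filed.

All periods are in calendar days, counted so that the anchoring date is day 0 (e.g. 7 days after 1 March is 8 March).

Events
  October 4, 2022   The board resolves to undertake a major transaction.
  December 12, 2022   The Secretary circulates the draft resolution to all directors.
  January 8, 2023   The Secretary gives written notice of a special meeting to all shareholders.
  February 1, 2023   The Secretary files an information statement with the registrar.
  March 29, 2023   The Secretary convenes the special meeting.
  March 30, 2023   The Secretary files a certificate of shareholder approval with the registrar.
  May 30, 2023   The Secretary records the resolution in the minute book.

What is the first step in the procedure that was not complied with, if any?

(1) due by October 4, 2022 + 76 days = December 19, 2022; completed December 12, 2022, before the deadline.
(2) the permitted window runs from December 12, 2022 + 13 = December 25, 2022 to December 12, 2022 + 40 = January 21, 2023; done January 8, 2023 — within the window.
(3) due by January 8, 2023 + 20 days = January 28, 2023; February 1, 2023 misses that deadline by 4 days.

Step 3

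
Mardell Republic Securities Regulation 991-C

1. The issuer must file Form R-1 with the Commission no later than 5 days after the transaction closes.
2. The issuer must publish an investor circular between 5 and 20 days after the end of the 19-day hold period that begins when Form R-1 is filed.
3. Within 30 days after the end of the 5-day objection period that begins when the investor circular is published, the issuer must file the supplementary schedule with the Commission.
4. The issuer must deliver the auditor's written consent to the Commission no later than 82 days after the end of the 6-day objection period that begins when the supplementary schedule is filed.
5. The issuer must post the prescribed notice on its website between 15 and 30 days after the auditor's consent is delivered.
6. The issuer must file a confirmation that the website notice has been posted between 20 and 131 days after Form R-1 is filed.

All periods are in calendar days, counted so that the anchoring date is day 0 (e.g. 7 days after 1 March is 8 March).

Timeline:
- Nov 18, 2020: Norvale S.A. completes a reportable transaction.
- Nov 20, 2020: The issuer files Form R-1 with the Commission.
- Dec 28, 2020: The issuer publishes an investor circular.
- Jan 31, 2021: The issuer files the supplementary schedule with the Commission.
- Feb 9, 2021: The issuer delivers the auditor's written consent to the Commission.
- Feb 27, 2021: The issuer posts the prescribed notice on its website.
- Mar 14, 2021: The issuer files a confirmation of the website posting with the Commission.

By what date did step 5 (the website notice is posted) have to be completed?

Step 5 runs from Feb 9, 2021, when the auditor's consent is delivered. The window is 15–30 days after Feb 9, 2021; it closes on Mar 11, 2021.

Mar 11, 2021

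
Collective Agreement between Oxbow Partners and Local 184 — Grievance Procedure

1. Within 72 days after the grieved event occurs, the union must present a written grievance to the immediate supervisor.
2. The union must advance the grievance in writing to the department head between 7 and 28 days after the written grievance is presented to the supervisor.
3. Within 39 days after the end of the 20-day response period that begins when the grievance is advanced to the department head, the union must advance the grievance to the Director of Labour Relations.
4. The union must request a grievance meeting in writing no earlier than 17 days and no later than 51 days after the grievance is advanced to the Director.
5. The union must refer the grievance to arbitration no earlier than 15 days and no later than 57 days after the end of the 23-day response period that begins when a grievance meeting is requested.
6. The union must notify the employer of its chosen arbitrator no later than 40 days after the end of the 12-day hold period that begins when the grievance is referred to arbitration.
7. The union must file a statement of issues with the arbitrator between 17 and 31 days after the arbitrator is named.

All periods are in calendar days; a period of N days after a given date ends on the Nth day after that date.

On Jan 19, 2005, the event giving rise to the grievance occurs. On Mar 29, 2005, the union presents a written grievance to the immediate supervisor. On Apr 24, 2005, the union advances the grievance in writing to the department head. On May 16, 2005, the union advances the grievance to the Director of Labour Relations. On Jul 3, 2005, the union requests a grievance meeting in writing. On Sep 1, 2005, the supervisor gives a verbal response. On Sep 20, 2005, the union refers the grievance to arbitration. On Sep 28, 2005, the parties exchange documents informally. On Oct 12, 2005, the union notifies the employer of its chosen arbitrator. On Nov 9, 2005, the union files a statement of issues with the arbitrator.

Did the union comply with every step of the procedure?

(1) due by Jan 19, 2005 + 72 days = Apr 1, 2005; done Mar 29, 2005 — timely.
(2) the permitted window runs from Mar 29, 2005 + 7 = Apr 5, 2005 to Mar 29, 2005 + 28 = Apr 26, 2005; Apr 24, 2005 falls inside that range.
(3) due by May 14, 2005 + 39 days = Jun 22, 2005; completed May 16, 2005, before the deadline.
(4) the permitted window runs from May 16, 2005 + 17 = Jun 2, 2005 to May 16, 2005 + 51 = Jul 6, 2005; done Jul 3, 2005, which is between those dates.
(5) the permitted window runs from Jul 26, 2005 + 15 = Aug 10, 2005 to Jul 26, 2005 + 57 = Sep 21, 2005; done Sep 20, 2005, which is between those dates.
(6) due by Oct 2, 2005 + 40 days = Nov 11, 2005; done Oct 12, 2005 — timely.
(7) the permitted window runs from Oct 12, 2005 + 17 = Oct 29, 2005 to Oct 12, 2005 + 31 = Nov 12, 2005; done Nov 9, 2005, which is between those dates.

Yes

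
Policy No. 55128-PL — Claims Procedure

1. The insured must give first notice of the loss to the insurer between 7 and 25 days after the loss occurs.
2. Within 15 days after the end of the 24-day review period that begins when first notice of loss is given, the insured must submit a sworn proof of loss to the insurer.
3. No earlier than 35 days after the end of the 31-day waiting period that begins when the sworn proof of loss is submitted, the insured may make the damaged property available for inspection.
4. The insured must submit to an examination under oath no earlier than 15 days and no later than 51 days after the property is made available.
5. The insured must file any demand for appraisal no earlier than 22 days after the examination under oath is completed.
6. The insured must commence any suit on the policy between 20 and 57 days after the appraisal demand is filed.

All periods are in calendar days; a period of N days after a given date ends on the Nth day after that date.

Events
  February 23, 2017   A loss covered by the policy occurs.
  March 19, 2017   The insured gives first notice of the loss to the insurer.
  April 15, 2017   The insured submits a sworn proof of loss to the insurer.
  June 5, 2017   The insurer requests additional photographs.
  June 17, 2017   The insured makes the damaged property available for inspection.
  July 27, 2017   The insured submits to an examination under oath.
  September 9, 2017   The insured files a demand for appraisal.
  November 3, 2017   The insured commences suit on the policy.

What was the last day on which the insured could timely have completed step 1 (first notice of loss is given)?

Step 1 runs from February 23, 2017, when the loss occurs. The window is 7–25 days after February 23, 2017; it closes on March 20, 2017.

March 20, 2017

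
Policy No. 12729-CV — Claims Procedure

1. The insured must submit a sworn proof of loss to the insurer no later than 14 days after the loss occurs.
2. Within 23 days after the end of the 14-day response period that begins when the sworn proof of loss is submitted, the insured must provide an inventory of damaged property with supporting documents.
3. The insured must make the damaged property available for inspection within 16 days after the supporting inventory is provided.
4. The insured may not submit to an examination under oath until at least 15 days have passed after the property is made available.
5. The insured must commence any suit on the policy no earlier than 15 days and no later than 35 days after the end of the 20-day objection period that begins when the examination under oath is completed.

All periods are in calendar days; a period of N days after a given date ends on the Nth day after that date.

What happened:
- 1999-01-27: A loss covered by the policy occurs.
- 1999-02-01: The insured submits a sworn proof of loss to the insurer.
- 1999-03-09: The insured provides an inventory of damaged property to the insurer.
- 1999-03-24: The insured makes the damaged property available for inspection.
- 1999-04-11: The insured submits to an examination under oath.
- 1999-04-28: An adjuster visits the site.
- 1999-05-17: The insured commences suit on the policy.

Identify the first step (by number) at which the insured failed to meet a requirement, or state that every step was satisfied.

(1) due by 1999-01-27 + 14 days = 1999-02-10; 1999-02-01 is within that limit.
(2) due by 1999-02-15 + 23 days = 1999-03-10; done 1999-03-09 — timely.
(3) due by 1999-03-09 + 16 days = 1999-03-25; completed 1999-03-24, before the deadline.
(4) permitted from 1999-03-24 + 15 days = 1999-04-08 onward; done 1999-04-11 — permitted.
(5) the permitted window runs from 1999-05-01 + 15 = 1999-05-16 to 1999-05-01 + 35 = 1999-06-05; 1999-05-17 falls inside that range.

None — every step was satisfied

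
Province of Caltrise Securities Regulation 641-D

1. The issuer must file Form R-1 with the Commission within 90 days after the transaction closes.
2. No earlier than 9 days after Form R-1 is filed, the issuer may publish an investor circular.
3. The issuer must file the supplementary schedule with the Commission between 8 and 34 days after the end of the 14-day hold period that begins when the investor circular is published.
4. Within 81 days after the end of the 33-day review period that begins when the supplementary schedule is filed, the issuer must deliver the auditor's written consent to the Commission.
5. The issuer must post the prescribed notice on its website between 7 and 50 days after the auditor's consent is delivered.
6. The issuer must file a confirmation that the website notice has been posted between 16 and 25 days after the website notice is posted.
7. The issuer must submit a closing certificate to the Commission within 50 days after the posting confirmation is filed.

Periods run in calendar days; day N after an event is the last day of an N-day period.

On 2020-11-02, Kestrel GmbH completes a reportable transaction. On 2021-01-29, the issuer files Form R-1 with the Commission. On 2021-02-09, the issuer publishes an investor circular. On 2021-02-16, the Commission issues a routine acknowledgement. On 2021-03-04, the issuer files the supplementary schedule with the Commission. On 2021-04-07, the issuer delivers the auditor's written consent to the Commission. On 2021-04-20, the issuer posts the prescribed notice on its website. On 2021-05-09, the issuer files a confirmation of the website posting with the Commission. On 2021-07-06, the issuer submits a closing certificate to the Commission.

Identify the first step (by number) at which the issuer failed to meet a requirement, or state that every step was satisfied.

Step 7

Step 1 — counting 90 days from 2020-11-02 (when the transaction closes) gives a deadline of 2021-01-31; 2021-01-29 is within that limit.
Step 2 — must wait 9 days from 2021-01-29 (when Form R-1 is filed), so not before 2021-02-07; done 2021-02-09, after the minimum wait.
Step 3 — 8 and 34 days from 2021-02-23 (end of the 14-day hold period, which began when the investor circular is published on 2021-02-09) are 2021-03-03 and 2021-03-29 respectively; 2021-03-04 falls inside that range.
Step 4 — counting 81 days from 2021-04-06 (end of the 33-day review period, which began when the supplementary schedule is filed on 2021-03-04) gives a deadline of 2021-06-26; done 2021-04-07 — timely.
Step 5 — 7 and 50 days from 2021-04-07 (when the auditor's consent is delivered) are 2021-04-14 and 2021-05-27 respectively; done 2021-04-20, which is between those dates.
Step 6 — 16 and 25 days from 2021-04-20 (when the website notice is posted) are 2021-05-06 and 2021-05-15 respectively; done 2021-05-09 — within the window.
Step 7 — counting 50 days from 2021-05-09 (when the posting confirmation is filed) gives a deadline of 2021-06-28; not done until 2021-07-06, 8 days after the deadline.
The procedure was therefore not followed at step 7.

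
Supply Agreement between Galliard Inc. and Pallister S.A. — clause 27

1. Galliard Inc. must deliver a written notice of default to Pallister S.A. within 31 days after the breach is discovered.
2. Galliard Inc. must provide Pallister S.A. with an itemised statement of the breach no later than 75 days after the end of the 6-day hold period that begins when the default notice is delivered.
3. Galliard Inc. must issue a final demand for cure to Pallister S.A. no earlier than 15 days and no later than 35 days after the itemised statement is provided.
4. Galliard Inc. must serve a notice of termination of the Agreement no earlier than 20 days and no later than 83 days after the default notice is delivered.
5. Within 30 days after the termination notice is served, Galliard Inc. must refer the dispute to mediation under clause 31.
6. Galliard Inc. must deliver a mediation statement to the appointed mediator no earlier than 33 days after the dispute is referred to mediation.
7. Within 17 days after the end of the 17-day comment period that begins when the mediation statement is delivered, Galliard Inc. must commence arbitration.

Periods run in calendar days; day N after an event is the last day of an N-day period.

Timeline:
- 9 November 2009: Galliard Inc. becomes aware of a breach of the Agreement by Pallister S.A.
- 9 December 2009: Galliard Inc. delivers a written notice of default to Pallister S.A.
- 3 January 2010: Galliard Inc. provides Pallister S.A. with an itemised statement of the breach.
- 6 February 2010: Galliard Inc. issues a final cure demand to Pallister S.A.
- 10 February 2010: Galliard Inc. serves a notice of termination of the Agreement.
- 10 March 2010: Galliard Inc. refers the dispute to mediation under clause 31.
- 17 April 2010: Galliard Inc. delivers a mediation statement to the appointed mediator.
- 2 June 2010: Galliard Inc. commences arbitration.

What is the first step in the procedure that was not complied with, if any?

Step 1 — counting 31 days from 9 November 2009 (when the breach is discovered) gives a deadline of 10 December 2009; done 9 December 2009 — timely.
Step 2 — counting 75 days from 15 December 2009 (end of the 6-day hold period, which began when the default notice is delivered on 9 December 2009) gives a deadline of 28 February 2010; 3 January 2010 is within that limit.
Step 3 — 15 and 35 days from 3 January 2010 (when the itemised statement is provided) are 18 January 2010 and 7 February 2010 respectively; done 6 February 2010, which is between those dates.
Step 4 — 20 and 83 days from 9 December 2009 (when the default notice is delivered) are 29 December 2009 and 2 March 2010 respectively; done 10 February 2010 — within the window.
Step 5 — counting 30 days from 10 February 2010 (when the termination notice is served) gives a deadline of 12 March 2010; completed 10 March 2010, before the deadline.
Step 6 — must wait 33 days from 10 March 2010 (when the dispute is referred to mediation), so not before 12 April 2010; done 17 April 2010 — permitted.
Step 7 — counting 17 days from 4 May 2010 (end of the 17-day comment period, which began when the mediation statement is delivered on 17 April 2010) gives a deadline of 21 May 2010; not done until 2 June 2010, 12 days after the deadline.
Later steps need not be reached.

Step 7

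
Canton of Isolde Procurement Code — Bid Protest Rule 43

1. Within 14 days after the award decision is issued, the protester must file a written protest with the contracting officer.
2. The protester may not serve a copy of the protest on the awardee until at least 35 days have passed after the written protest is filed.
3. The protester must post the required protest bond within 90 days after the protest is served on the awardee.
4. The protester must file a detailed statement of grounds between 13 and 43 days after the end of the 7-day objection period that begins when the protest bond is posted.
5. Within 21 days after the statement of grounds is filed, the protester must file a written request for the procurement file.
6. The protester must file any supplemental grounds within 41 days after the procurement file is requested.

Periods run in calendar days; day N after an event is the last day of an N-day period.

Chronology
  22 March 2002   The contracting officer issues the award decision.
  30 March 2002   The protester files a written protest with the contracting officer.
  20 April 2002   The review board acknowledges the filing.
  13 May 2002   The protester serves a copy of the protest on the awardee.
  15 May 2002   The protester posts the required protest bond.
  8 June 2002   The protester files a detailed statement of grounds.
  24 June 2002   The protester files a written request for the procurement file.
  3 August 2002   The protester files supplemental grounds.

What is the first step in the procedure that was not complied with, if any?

None — every step was satisfied

Step 1: 14 days after 22 March 2002 (when the award decision is issued) is 5 April 2002; done 30 March 2002 — timely.
Step 2: the earliest permitted date is 35 days after 30 March 2002 (when the written protest is filed), i.e. 4 May 2002; done 13 May 2002 — permitted.
Step 3: 90 days after 13 May 2002 (when the protest is served on the awardee) is 11 August 2002; completed 15 May 2002, before the deadline.
Step 4: the window is 13–43 days after 22 May 2002 (end of the 7-day objection period, which began when the protest bond is posted on 15 May 2002), so 4 June 2002 through 4 July 2002; 8 June 2002 falls inside that range.
Step 5: 21 days after 8 June 2002 (when the statement of grounds is filed) is 29 June 2002; 24 June 2002 is within that limit.
Step 6: 41 days after 24 June 2002 (when the procurement file is requested) is 4 August 2002; 3 August 2002 is within that limit.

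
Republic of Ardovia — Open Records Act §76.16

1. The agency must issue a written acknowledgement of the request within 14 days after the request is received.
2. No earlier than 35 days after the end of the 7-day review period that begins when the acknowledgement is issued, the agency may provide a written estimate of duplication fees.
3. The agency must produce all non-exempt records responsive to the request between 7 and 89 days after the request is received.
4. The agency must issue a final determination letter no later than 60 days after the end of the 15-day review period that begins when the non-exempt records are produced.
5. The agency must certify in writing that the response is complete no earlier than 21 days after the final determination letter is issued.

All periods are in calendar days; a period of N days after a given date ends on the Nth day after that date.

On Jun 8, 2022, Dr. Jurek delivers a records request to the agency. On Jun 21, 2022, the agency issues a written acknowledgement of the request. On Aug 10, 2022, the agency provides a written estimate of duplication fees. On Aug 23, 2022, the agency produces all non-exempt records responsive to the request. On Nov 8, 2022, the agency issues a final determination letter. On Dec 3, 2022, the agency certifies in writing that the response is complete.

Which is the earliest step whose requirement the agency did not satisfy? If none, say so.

Step 4

Step 1 — counting 14 days from Jun 8, 2022 (when the request is received) gives a deadline of Jun 22, 2022; completed Jun 21, 2022, before the deadline.
Step 2 — must wait 35 days from Jun 28, 2022 (end of the 7-day review period, which began when the acknowledgement is issued on Jun 21, 2022), so not before Aug 2, 2022; done Aug 10, 2022, after the minimum wait.
Step 3 — 7 and 89 days from Jun 8, 2022 (when the request is received) are Jun 15, 2022 and Sep 5, 2022 respectively; done Aug 23, 2022, which is between those dates.
Step 4 — counting 60 days from Sep 7, 2022 (end of the 15-day review period, which began when the non-exempt records are produced on Aug 23, 2022) gives a deadline of Nov 6, 2022; Nov 8, 2022 misses that deadline by 2 days.
The procedure was therefore not followed at step 4.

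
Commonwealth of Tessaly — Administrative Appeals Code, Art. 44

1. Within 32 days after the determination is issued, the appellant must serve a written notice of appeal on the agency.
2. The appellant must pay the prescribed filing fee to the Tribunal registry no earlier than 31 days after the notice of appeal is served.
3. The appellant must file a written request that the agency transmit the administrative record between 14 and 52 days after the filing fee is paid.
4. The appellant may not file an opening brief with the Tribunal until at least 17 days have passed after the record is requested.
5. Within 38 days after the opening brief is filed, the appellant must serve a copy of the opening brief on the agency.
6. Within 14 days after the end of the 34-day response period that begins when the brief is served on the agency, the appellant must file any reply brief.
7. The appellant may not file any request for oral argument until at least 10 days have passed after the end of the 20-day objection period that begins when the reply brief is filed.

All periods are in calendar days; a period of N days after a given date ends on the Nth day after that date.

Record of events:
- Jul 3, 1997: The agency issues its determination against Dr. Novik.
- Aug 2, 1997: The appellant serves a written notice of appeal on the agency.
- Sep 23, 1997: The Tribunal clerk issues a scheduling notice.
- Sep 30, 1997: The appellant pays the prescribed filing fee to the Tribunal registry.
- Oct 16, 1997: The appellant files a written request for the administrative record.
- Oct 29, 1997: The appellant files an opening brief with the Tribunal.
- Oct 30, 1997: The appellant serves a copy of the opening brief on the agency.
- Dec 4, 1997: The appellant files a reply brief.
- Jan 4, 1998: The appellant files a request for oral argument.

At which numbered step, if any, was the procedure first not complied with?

Step 4

Step 1 — counting 32 days from Jul 3, 1997 (when the determination is issued) gives a deadline of Aug 4, 1997; done Aug 2, 1997 — timely.
Step 2 — must wait 31 days from Aug 2, 1997 (when the notice of appeal is served), so not before Sep 2, 1997; done Sep 30, 1997 — permitted.
Step 3 — 14 and 52 days from Sep 30, 1997 (when the filing fee is paid) are Oct 14, 1997 and Nov 21, 1997 respectively; done Oct 16, 1997 — within the window.
Step 4 — must wait 17 days from Oct 16, 1997 (when the record is requested), so not before Nov 2, 1997; done Oct 29, 1997 — 4 days too early.
The analysis stops there.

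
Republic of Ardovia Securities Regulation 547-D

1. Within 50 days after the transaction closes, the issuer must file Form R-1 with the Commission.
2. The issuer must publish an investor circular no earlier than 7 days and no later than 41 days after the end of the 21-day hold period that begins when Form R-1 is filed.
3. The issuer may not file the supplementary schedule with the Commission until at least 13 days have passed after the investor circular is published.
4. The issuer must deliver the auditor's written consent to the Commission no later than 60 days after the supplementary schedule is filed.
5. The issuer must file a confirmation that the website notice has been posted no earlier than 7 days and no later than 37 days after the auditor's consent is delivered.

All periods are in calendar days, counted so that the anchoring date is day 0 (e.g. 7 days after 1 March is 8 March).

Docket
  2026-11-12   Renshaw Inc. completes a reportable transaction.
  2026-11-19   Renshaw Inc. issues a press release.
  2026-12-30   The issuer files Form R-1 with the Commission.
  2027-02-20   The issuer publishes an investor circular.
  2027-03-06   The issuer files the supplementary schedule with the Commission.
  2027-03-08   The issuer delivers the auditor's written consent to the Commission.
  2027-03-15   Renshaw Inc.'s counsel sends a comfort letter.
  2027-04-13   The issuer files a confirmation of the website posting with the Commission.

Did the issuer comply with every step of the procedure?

Step 1 — counting 50 days from 2026-11-12 (when the transaction closes) gives a deadline of 2027-01-01; done 2026-12-30 — timely.
Step 2 — 7 and 41 days from 2027-01-20 (end of the 21-day hold period, which began when Form R-1 is filed on 2026-12-30) are 2027-01-27 and 2027-03-02 respectively; 2027-02-20 falls inside that range.
Step 3 — must wait 13 days from 2027-02-20 (when the investor circular is published), so not before 2027-03-05; done 2027-03-06 — permitted.
Step 4 — counting 60 days from 2027-03-06 (when the supplementary schedule is filed) gives a deadline of 2027-05-05; 2027-03-08 is within that limit.
Step 5 — 7 and 37 days from 2027-03-08 (when the auditor's consent is delivered) are 2027-03-15 and 2027-04-14 respectively; 2027-04-13 falls inside that range.

Yes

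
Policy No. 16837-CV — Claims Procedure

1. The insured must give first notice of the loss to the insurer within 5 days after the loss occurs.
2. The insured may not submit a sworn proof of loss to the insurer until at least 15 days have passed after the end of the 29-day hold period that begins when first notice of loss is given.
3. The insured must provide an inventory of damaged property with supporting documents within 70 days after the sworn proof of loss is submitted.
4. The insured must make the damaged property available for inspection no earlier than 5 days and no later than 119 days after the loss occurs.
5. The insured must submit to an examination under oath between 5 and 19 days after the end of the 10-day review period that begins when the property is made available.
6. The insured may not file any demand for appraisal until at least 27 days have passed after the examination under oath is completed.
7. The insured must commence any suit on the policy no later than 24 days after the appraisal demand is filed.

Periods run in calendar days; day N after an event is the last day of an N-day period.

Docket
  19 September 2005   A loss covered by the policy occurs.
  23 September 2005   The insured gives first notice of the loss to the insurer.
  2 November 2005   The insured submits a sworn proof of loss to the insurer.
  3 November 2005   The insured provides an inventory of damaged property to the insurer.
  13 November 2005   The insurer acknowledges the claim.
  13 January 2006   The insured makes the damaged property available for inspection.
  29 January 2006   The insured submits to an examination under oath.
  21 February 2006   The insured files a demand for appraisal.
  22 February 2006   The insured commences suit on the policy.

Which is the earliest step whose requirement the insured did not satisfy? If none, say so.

Step 1: 5 days after 19 September 2005 (when the loss occurs) is 24 September 2005; completed 23 September 2005, before the deadline.
Step 2: the earliest permitted date is 15 days after 22 October 2005 (end of the 29-day hold period, which began when first notice of loss is given on 23 September 2005), i.e. 6 November 2005; 2 November 2005 is 4 days before the earliest permitted date.

Step 2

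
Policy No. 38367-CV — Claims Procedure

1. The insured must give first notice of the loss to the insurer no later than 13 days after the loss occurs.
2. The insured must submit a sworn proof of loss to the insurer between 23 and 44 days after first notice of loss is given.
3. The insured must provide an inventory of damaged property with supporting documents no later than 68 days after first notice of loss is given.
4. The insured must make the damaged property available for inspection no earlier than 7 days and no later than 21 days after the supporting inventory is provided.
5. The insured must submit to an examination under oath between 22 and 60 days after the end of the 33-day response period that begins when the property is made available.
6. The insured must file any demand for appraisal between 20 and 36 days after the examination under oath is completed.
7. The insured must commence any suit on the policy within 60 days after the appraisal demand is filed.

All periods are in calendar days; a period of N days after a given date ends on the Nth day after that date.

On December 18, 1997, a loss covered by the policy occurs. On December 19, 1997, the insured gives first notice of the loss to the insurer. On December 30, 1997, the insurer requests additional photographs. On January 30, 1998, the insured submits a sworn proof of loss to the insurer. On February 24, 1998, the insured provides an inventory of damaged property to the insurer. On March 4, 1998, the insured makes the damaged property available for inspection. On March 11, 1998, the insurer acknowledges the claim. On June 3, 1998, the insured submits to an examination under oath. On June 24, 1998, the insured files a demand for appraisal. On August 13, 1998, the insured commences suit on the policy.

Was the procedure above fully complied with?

(1) due by December 18, 1997 + 13 days = December 31, 1997; completed December 19, 1997, before the deadline.
(2) the permitted window runs from December 19, 1997 + 23 = January 11, 1998 to December 19, 1997 + 44 = February 1, 1998; January 30, 1998 falls inside that range.
(3) due by December 19, 1997 + 68 days = February 25, 1998; completed February 24, 1998, before the deadline.
(4) the permitted window runs from February 24, 1998 + 7 = March 3, 1998 to February 24, 1998 + 21 = March 17, 1998; done March 4, 1998 — within the window.
(5) the permitted window runs from April 6, 1998 + 22 = April 28, 1998 to April 6, 1998 + 60 = June 5, 1998; done June 3, 1998 — within the window.
(6) the permitted window runs from June 3, 1998 + 20 = June 23, 1998 to June 3, 1998 + 36 = July 9, 1998; June 24, 1998 falls inside that range.
(7) due by June 24, 1998 + 60 days = August 23, 1998; completed August 13, 1998, before the deadline.

Yes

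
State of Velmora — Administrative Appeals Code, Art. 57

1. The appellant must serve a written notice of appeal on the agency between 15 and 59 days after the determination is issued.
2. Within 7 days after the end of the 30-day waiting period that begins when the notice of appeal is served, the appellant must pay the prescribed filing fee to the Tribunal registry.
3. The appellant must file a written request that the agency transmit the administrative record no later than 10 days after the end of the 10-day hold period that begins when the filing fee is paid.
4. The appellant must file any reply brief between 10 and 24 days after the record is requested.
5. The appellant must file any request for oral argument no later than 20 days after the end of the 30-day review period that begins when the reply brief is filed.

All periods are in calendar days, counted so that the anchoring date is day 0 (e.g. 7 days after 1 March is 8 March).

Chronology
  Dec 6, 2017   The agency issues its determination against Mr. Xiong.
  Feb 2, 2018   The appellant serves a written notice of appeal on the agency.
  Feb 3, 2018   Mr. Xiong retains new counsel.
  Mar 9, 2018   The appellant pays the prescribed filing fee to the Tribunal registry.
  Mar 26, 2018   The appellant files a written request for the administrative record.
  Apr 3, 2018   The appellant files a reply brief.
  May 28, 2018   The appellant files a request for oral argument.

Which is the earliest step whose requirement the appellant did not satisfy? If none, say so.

Step 4

Step 1 — 15 and 59 days from Dec 6, 2017 (when the determination is issued) are Dec 21, 2017 and Feb 3, 2018 respectively; done Feb 2, 2018 — within the window.
Step 2 — counting 7 days from Mar 4, 2018 (end of the 30-day waiting period, which began when the notice of appeal is served on Feb 2, 2018) gives a deadline of Mar 11, 2018; completed Mar 9, 2018, before the deadline.
Step 3 — counting 10 days from Mar 19, 2018 (end of the 10-day hold period, which began when the filing fee is paid on Mar 9, 2018) gives a deadline of Mar 29, 2018; Mar 26, 2018 is within that limit.
Step 4 — 10 and 24 days from Mar 26, 2018 (when the record is requested) are Apr 5, 2018 and Apr 19, 2018 respectively; done Apr 3, 2018 — 2 days before the window opened.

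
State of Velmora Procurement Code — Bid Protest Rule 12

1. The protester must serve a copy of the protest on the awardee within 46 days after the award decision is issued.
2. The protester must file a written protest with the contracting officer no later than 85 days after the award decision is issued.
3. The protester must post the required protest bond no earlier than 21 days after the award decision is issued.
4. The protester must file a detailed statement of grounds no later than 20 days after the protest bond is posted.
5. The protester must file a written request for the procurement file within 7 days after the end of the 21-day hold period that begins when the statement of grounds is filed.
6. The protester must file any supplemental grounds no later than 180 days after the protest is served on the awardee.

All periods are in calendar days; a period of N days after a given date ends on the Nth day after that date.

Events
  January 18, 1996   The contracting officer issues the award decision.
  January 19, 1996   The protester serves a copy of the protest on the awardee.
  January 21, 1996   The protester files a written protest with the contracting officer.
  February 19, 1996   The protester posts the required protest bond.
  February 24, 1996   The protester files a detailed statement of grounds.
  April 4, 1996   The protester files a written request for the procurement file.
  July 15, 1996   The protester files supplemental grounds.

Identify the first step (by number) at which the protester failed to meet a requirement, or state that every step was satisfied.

Step 5

Step 1: 46 days after January 18, 1996 (when the award decision is issued) is March 4, 1996; completed January 19, 1996, before the deadline.
Step 2: 85 days after January 18, 1996 (when the award decision is issued) is April 12, 1996; completed January 21, 1996, before the deadline.
Step 3: the earliest permitted date is 21 days after January 18, 1996 (when the award decision is issued), i.e. February 8, 1996; February 19, 1996 is on or after that date.
Step 4: 20 days after February 19, 1996 (when the protest bond is posted) is March 10, 1996; completed February 24, 1996, before the deadline.
Step 5: 7 days after March 16, 1996 (end of the 21-day hold period, which began when the statement of grounds is filed on February 24, 1996) is March 23, 1996; done April 4, 1996 — 12 days late.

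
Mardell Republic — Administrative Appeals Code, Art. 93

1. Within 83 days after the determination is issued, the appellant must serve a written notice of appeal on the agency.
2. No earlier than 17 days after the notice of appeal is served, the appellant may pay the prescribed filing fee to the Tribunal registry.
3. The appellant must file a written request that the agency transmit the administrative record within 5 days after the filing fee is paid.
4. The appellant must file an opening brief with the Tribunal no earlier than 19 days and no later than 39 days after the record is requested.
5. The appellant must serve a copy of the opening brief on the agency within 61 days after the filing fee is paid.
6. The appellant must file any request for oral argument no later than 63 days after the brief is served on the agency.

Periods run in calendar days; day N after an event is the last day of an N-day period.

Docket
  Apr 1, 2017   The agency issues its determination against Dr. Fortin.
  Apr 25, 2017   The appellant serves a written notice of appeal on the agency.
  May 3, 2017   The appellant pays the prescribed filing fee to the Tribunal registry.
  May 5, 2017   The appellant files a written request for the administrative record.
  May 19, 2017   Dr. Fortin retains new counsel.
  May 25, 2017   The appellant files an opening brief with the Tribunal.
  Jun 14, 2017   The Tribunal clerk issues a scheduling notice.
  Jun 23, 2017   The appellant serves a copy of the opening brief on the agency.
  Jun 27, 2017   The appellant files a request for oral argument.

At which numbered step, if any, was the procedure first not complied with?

Step 2

Step 1: 83 days after Apr 1, 2017 (when the determination is issued) is Jun 23, 2017; done Apr 25, 2017 — timely.
Step 2: the earliest permitted date is 17 days after Apr 25, 2017 (when the notice of appeal is served), i.e. May 12, 2017; done May 3, 2017 — 9 days too early.
The procedure was therefore not followed at step 2.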